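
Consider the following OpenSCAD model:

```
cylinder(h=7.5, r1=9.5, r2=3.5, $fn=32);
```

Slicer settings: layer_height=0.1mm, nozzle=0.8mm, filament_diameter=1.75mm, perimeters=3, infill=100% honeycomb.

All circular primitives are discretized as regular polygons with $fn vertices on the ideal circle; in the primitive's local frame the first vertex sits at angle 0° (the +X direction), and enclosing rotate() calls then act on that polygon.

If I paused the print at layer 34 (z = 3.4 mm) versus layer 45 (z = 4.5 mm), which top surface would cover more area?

Layer 34 (z = 3.4): the cone (r1=9.5→r2=3.5) has section circumradius 6.780 here — a regular 32-gon (area = (32/2)·6.780²·sin(360°/32) = 143.49 mm²). So its area = 143.49 mm². Layer 45 (z = 4.5): the cone contributes a regular 32-gon of circumradius 5.900 (interpolated between r1=9.5 and r2=3.5 at t=0.600) (area = (32/2)·5.900²·sin(360°/32) = 108.66 mm²). So its area = 108.66 mm². Layer 34 is larger (143.49 vs 108.66 mm²).

layer 34 (z = 3.4 mm)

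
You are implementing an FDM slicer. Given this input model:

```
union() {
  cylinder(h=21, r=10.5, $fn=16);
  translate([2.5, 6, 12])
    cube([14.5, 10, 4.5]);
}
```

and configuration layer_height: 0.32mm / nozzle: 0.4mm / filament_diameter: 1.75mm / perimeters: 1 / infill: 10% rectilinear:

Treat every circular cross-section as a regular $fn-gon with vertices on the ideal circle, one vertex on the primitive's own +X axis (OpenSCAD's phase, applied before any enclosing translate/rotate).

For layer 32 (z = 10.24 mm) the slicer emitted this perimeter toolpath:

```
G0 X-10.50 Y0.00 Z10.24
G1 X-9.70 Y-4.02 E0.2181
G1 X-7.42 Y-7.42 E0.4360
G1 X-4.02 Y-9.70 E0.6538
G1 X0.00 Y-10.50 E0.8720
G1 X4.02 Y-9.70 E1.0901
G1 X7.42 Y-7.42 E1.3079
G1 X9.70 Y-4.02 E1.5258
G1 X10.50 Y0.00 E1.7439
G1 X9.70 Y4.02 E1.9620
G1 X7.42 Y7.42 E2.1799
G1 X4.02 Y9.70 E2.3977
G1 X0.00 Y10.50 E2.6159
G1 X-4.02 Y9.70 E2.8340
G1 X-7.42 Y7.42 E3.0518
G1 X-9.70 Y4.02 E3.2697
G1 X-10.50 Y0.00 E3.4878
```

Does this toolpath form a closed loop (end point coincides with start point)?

yes

Start point (G0): (-10.50, 0.00). End point (last G1): the path returns to the start — closed.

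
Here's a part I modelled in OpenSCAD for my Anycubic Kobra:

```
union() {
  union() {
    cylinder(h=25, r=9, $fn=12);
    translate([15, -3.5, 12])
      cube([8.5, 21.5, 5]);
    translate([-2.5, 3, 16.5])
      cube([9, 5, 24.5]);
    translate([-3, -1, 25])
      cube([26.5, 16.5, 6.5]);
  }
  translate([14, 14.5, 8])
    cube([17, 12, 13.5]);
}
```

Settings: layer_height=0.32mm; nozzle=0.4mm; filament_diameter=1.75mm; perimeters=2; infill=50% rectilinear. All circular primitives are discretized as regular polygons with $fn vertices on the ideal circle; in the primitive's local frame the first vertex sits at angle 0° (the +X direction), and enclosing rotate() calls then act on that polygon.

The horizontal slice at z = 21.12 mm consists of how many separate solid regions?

2

At z = 21.12 mm: the r=9 cylinder gives a regular 12-gon of circumradius 9 (constant along its height); the cube at (15, -3.5) does not reach this height (z outside [12, 17]); the cube at (-2.5, 3) is present — its section is the full 9×5 rectangle; the cube at (-3, -1) is absent (z outside [25, 31.5]); Combining (union): the regions partially overlap (shared area 42.51 mm²), so overlapping operands fuse into one piece — 1 connected region; the 17×12 cube at (14, 14.5) contributes its full rectangle; Merging all regions: the 2 present regions are separate (no shared area or edge), so areas and boundary lengths simply add and each stays a separate island — 2 connected regions. The result has 2 disconnected regions.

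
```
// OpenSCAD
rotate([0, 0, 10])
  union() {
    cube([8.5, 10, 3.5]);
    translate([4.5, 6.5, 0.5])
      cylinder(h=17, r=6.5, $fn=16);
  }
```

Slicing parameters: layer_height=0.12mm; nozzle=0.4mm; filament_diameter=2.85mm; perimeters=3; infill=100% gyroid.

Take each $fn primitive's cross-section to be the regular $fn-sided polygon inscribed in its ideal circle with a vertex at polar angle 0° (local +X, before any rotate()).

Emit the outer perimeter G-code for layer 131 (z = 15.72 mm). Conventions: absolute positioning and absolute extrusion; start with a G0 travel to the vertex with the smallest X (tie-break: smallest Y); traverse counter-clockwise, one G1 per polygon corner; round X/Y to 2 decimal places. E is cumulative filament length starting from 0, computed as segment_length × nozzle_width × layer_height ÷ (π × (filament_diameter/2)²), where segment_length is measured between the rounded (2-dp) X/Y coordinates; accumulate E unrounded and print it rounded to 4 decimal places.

G0 X-3.10 Y6.05 Z15.72
G1 X-2.18 Y3.69 E0.0191
G1 X-0.43 Y1.86 E0.0381
G1 X1.90 Y0.84 E0.0572
G1 X4.43 Y0.78 E0.0763
G1 X6.80 Y1.70 E0.0954
G1 X8.63 Y3.45 E0.1145
G1 X9.65 Y5.78 E0.1336
G1 X9.70 Y8.31 E0.1526
G1 X8.78 Y10.68 E0.1718
G1 X7.03 Y12.51 E0.1908
G1 X4.71 Y13.53 E0.2099
G1 X2.17 Y13.58 E0.2290
G1 X-0.19 Y12.66 E0.2481
G1 X-2.02 Y10.91 E0.2671
G1 X-3.04 Y8.59 E0.2862
G1 X-3.10 Y6.05 E0.3053

At z = 15.72 mm: the cube does not reach this height (z outside [0, 3.5]); the r=6.5 cylinder at (4.5, 6.5) gives a regular 16-gon of circumradius 6.5 (constant along its height); Merging all regions: only the r=6.5 cylinder at (4.5, 6.5) is present, so the union is just that shape — 1 connected region; (whole slice rotated 10° about Z — lengths, areas and connectivity unchanged). The outline is a single polygon with 16 vertices. Extrusion per mm of travel: 0.4 × 0.12 / (π × 1.425²) = 0.007524. Accumulating E over each segment gives final E = 0.3053.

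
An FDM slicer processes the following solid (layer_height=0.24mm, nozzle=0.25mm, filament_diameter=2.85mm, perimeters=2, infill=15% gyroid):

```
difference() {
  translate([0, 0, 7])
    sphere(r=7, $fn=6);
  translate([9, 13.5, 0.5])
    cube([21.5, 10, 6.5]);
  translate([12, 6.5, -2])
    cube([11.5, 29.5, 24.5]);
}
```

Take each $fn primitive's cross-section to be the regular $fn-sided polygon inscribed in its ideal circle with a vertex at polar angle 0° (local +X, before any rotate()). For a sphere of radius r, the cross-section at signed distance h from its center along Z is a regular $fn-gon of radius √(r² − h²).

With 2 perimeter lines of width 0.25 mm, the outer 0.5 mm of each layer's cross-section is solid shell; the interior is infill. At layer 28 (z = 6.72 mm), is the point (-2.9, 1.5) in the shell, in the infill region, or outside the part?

infill

At z = 6.72 mm: the r=7 sphere slices to a regular 6-gon of circumradius 6.994 (√(r²−h²) with h=0.28 from center); the cube at (9, 13.5) is present — its section is the full 21.5×10 rectangle; the cube at (12, 6.5) (footprint 11.5×29.5) is included at this height; Subtracting the remaining from the first: starting from the r=7 sphere, the 21.5×10 cube at (9, 13.5) misses the remaining region (no effect); the 11.5×29.5 cube at (12, 6.5) misses the remaining region (no effect) — 1 connected region. Overall, the cross-section is a single solid region. The nearest boundary edge runs (-6.99, 0.00)→(-3.50, 6.06); distance from the point to it = 2.80 mm. The point is inside the cross-section and 2.80 mm from the nearest boundary — more than the 0.5 mm shell width (2 × 0.25), so it's in the infill interior.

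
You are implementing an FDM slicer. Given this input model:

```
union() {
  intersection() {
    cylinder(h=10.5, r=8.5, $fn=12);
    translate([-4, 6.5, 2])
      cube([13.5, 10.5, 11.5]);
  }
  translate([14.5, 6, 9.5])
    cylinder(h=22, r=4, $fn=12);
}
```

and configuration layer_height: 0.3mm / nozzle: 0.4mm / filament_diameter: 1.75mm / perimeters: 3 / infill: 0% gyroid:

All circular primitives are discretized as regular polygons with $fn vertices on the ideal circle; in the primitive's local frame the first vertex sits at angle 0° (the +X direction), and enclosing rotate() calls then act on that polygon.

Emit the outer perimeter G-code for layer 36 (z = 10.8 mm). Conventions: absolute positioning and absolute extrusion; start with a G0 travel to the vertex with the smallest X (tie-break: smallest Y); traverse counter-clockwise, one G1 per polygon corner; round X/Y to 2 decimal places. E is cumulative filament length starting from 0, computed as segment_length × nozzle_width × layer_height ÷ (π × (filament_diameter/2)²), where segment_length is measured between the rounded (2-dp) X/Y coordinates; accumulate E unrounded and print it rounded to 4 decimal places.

At z = 10.8 mm: the cylinder is absent (z outside [0, 10.5]); the 13.5×10.5 cube at (-4, 6.5) contributes its full rectangle; Taking the intersection: at least one operand is absent at this height, so nothing remains; the r=4 cylinder at (14.5, 6) contributes a regular 12-gon of circumradius 4; Combining (union): only the r=4 cylinder at (14.5, 6) is present, so the union is just that shape — 1 connected region. The outline is a single polygon with 12 vertices. Extrusion per mm of travel: 0.4 × 0.3 / (π × 0.875²) = 0.049890. Accumulating E over each segment gives final E = 1.2389.

G0 X10.50 Y6.00 Z10.80
G1 X11.04 Y4.00 E0.1034
G1 X12.50 Y2.54 E0.2064
G1 X14.50 Y2.00 E0.3097
G1 X16.50 Y2.54 E0.4131
G1 X17.96 Y4.00 E0.5161
G1 X18.50 Y6.00 E0.6194
G1 X17.96 Y8.00 E0.7228
G1 X16.50 Y9.46 E0.8258
G1 X14.50 Y10.00 E0.9292
G1 X12.50 Y9.46 E1.0325
G1 X11.04 Y8.00 E1.1355
G1 X10.50 Y6.00 E1.2389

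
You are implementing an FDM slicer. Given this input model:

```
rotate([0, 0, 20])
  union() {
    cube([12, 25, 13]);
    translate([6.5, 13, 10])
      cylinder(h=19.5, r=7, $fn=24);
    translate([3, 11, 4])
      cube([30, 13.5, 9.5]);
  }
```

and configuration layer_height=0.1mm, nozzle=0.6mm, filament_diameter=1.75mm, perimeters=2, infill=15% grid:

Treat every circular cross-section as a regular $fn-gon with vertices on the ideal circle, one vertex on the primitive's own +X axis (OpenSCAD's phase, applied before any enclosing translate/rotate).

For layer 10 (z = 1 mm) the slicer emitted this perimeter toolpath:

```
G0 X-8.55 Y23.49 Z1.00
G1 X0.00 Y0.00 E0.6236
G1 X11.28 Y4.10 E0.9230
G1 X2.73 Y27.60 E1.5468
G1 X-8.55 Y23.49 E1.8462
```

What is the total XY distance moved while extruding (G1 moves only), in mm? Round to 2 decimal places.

74.01 mm

Sum the Euclidean lengths of each G1 segment: total = 74.01 mm.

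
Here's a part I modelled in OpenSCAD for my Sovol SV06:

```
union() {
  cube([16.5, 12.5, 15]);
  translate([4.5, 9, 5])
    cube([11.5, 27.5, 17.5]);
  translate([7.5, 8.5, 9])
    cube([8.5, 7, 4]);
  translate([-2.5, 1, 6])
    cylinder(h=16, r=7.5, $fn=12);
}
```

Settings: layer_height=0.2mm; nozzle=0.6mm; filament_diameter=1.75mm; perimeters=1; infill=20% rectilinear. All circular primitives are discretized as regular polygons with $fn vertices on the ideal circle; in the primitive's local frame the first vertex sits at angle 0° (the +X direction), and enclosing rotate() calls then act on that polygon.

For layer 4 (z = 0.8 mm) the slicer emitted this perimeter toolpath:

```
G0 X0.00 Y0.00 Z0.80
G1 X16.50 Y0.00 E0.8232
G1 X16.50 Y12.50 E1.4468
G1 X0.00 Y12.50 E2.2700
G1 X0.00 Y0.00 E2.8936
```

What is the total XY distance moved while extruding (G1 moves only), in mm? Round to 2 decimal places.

58.00 mm

Sum the Euclidean lengths of each G1 segment: total = 58.00 mm.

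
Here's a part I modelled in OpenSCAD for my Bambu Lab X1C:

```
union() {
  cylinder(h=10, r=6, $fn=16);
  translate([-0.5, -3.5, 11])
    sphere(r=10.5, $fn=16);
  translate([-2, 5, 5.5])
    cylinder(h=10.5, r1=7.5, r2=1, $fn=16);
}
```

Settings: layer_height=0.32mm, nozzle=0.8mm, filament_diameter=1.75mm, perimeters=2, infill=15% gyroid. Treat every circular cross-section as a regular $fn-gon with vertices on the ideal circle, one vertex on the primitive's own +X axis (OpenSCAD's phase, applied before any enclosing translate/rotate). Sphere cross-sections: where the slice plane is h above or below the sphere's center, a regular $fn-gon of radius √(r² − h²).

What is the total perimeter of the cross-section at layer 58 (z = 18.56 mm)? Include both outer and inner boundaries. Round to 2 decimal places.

At z = 18.56 mm: the cylinder is absent (z outside [0, 10]); the r=10.5 sphere at (-0.5, -3.5) slices to a regular 16-gon of circumradius 7.287 (√(r²−h²) with h=7.56 from center) (perimeter = 2·16·7.287·sin(180°/16) = 45.49 mm); the cone at (-2, 5) is absent (z outside [5.5, 16]); Taking the union: only the r=10.5 sphere at (-0.5, -3.5) is present, so the union is just that shape — boundary = 45.49 mm. Overall, the cross-section is a single solid region. Total boundary length (outer) = 45.49 mm.

45.49 mm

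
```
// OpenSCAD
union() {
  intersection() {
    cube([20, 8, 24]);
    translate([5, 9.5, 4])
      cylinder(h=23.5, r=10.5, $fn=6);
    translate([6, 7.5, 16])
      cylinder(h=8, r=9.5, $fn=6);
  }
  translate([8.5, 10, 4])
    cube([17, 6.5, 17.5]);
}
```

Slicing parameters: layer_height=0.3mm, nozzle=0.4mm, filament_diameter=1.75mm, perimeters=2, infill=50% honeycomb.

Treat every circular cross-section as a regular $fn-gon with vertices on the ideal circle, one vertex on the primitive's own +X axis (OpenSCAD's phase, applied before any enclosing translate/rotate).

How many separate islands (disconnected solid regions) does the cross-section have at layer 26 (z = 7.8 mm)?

1

At z = 7.8 mm: the cube is present — its section is the full 20×8 rectangle; the cylinder at (5, 9.5): section is a regular 6-gon, circumradius r=10.5; the cylinder at (6, 7.5) is absent (z outside [16, 24]); After intersecting: at least one operand is absent at this height, so nothing remains; the 17×6.5 cube at (8.5, 10) contributes its full rectangle; Taking the union: only the 17×6.5 cube at (8.5, 10) is present, so the union is just that shape — 1 connected region. Overall, the cross-section is a single solid region. Island count = 1.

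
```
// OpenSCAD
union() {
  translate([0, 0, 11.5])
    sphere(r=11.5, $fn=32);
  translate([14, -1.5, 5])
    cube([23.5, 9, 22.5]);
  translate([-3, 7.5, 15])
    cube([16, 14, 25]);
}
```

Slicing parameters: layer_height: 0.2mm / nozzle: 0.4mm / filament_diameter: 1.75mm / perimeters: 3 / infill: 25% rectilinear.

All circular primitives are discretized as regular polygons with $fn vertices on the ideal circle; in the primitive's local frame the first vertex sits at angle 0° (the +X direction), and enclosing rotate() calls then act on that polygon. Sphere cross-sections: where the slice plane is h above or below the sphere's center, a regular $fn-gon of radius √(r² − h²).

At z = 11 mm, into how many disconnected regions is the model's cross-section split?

At z = 11 mm: the r=11.5 sphere slices to a regular 32-gon of circumradius 11.489 (√(r²−h²) with h=0.5 from center); the cube at (14, -1.5) (footprint 23.5×9) is included at this height; the cube at (-3, 7.5) does not reach this height (z outside [15, 40]); Taking the union: the 2 present regions are separate (no shared area or edge), so areas and boundary lengths simply add and each stays a separate island — 2 connected regions. The result has 2 disconnected regions.

2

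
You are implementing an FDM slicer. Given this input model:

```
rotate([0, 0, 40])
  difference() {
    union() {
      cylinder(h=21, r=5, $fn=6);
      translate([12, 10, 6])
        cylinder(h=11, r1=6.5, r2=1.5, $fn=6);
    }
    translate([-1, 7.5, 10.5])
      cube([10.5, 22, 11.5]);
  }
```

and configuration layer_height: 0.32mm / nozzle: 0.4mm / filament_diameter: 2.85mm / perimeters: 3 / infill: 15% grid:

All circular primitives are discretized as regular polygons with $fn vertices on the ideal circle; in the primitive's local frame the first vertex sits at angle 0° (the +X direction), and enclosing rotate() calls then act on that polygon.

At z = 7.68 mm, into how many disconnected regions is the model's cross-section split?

2

At z = 7.68 mm: the r=5 cylinder contributes a regular 6-gon of circumradius 5; the cone at (12, 10) (r1=6.5→r2=1.5) has section circumradius 5.736 here — a regular 6-gon; Taking the union: the 2 present regions are separate (no shared area or edge), so areas and boundary lengths simply add and each stays a separate island — 2 connected regions; the cube at (-1, 7.5) is not intersected at this z (z outside [10.5, 22]); Subtracting the remaining from the first: none of the subtracted shapes is present at this height, so the result so far is unchanged — 2 connected regions; (whole slice rotated 40° about Z — lengths, areas and connectivity unchanged). The result has 2 disconnected regions.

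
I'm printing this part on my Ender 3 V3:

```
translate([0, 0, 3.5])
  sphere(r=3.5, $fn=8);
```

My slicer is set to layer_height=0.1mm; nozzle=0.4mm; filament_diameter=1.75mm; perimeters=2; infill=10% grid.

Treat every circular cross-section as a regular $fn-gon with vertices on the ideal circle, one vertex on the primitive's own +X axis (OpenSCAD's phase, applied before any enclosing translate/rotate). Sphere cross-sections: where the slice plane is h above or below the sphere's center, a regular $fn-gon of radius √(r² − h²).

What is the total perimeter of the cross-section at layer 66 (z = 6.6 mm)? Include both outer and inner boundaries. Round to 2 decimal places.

9.95 mm

At z = 6.6 mm: the sphere: section is a regular 8-gon, circumradius = √(r²−h²) = √(3.5²−3.1²) = 1.625 (perimeter = 2·8·1.625·sin(180°/8) = 9.95 mm). Overall, the cross-section is a single solid region. Total boundary length (outer) = 9.95 mm.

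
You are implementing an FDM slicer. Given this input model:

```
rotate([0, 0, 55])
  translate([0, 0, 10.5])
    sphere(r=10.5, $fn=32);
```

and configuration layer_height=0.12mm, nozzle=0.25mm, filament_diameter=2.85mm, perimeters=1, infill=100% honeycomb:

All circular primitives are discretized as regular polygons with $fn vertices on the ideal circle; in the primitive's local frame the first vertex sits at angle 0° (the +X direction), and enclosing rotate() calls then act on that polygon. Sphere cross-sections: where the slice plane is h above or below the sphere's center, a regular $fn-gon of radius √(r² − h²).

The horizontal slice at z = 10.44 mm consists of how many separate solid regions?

At z = 10.44 mm: the r=10.5 sphere contributes a regular 32-gon of circumradius √(10.5²−0.06²) = 10.500; (whole slice rotated 55° about Z — lengths, areas and connectivity unchanged). The result has 1 disconnected region.

1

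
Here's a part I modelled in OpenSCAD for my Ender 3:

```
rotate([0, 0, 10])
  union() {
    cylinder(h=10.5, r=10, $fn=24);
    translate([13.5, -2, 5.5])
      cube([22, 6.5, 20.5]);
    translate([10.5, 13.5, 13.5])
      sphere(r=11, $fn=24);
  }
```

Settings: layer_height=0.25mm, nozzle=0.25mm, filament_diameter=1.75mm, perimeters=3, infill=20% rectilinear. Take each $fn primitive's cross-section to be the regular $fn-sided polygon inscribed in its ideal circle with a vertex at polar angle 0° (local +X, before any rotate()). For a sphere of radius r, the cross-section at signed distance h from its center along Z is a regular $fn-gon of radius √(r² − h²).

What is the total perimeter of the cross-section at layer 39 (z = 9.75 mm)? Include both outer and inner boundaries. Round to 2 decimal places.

156.60 mm

At z = 9.75 mm: the cylinder: section is a regular 24-gon, circumradius r=10 (perimeter = 2·24·10.000·sin(180°/24) = 62.65 mm); the cube at (13.5, -2) (footprint 22×6.5) is included at this height (perimeter 57.00 mm); the r=11 sphere at (10.5, 13.5) slices to a regular 24-gon of circumradius 10.341 (√(r²−h²) with h=3.75 from center) (perimeter = 2·24·10.341·sin(180°/24) = 64.79 mm); Combining (union): the regions partially overlap (shared area 23.68 mm²), so the edge portions inside another operand are dropped and the merged outline is re-measured after clipping — boundary = 156.60 mm; (rotated 10° about Z; rotation is an isometry so areas/perimeters/island counts are preserved). Overall, the cross-section is a single solid region. Total boundary length (outer) = 156.60 mm.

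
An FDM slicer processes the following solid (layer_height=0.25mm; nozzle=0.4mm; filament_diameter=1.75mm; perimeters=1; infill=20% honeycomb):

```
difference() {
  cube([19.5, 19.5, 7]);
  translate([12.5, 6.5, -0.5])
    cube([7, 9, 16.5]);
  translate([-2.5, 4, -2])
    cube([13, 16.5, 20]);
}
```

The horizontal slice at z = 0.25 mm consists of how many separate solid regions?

At z = 0.25 mm: the 19.5×19.5 cube contributes its full rectangle; the cube at (12.5, 6.5) is present — its section is the full 7×9 rectangle; the 13×16.5 cube at (-2.5, 4) contributes its full rectangle; Subtracting the remaining from the first: starting from the 19.5×19.5 cube, the 7×9 cube at (12.5, 6.5) lies inside it touching the edge (removes its full 63.00 mm²); the 13×16.5 cube at (-2.5, 4) partially overlaps it — only the 162.75 mm² overlap (of its 214.50 mm²) is removed, clipping the outline — 1 connected region. The result has 1 disconnected region.

1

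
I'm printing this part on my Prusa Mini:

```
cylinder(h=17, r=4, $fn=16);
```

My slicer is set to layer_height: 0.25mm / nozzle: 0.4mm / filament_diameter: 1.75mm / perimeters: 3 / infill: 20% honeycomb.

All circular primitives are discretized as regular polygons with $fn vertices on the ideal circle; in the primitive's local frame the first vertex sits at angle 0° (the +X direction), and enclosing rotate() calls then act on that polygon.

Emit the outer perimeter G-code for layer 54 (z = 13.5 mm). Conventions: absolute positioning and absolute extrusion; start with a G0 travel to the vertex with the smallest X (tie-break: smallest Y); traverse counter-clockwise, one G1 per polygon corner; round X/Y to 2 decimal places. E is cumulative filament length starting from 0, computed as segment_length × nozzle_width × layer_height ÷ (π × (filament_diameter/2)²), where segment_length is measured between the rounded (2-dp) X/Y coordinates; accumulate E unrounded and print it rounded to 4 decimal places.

At z = 13.5 mm: the cylinder: section is a regular 16-gon, circumradius r=4. The outline is a single polygon with 16 vertices. Extrusion per mm of travel: 0.4 × 0.25 / (π × 0.875²) = 0.041575. Accumulating E over each segment gives final E = 1.0388.

G0 X-4.00 Y0.00 Z13.50
G1 X-3.70 Y-1.53 E0.0648
G1 X-2.83 Y-2.83 E0.1299
G1 X-1.53 Y-3.70 E0.1949
G1 X0.00 Y-4.00 E0.2597
G1 X1.53 Y-3.70 E0.3245
G1 X2.83 Y-2.83 E0.3896
G1 X3.70 Y-1.53 E0.4546
G1 X4.00 Y0.00 E0.5194
G1 X3.70 Y1.53 E0.5842
G1 X2.83 Y2.83 E0.6493
G1 X1.53 Y3.70 E0.7143
G1 X0.00 Y4.00 E0.7791
G1 X-1.53 Y3.70 E0.8440
G1 X-2.83 Y2.83 E0.9090
G1 X-3.70 Y1.53 E0.9740
G1 X-4.00 Y0.00 E1.0388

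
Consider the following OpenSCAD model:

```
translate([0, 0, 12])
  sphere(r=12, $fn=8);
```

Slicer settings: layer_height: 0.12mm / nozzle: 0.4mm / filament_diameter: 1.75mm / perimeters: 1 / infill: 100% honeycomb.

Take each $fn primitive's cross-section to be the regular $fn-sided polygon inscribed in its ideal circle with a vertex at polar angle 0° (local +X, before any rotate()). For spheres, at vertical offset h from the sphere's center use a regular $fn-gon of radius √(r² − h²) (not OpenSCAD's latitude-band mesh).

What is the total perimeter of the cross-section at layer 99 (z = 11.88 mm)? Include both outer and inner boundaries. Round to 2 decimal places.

73.47 mm

At z = 11.88 mm: the r=12 sphere contributes a regular 8-gon of circumradius √(12²−0.12²) = 11.999 (perimeter = 2·8·11.999·sin(180°/8) = 73.47 mm). Overall, the cross-section is a single solid region. Total boundary length (outer) = 73.47 mm.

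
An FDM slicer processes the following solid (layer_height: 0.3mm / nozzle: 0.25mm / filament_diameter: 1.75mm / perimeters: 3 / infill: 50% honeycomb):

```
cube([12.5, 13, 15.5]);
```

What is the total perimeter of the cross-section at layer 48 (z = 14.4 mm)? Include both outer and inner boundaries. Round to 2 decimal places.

At z = 14.4 mm: the cube is present — its section is the full 12.5×13 rectangle (perimeter 51.00 mm). Overall, the cross-section is a single solid region. Total boundary length (outer) = 51.00 mm.

51.00 mm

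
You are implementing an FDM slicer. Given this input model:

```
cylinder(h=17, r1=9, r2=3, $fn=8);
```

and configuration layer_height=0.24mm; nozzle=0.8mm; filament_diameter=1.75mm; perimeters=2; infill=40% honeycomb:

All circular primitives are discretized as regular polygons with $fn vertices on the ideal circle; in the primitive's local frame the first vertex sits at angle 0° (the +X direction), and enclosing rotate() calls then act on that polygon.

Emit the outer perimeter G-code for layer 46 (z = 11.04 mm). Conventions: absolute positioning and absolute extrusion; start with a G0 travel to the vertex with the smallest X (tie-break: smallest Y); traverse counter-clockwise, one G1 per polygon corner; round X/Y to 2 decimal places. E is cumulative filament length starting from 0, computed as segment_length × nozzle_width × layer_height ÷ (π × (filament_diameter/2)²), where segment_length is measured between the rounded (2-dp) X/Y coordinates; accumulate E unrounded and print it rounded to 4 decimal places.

At z = 11.04 mm: the cone: at t=0.649 of its height the radius interpolates to r₁+(r₂−r₁)t = 5.104, giving a regular 8-gon of that circumradius. The outline is a single polygon with 8 vertices. Extrusion per mm of travel: 0.8 × 0.24 / (π × 0.875²) = 0.079824. Accumulating E over each segment gives final E = 2.4940.

G0 X-5.10 Y0.00 Z11.04
G1 X-3.61 Y-3.61 E0.3117
G1 X0.00 Y-5.10 E0.6235
G1 X3.61 Y-3.61 E0.9352
G1 X5.10 Y0.00 E1.2470
G1 X3.61 Y3.61 E1.5587
G1 X0.00 Y5.10 E1.8705
G1 X-3.61 Y3.61 E2.1822
G1 X-5.10 Y0.00 E2.4940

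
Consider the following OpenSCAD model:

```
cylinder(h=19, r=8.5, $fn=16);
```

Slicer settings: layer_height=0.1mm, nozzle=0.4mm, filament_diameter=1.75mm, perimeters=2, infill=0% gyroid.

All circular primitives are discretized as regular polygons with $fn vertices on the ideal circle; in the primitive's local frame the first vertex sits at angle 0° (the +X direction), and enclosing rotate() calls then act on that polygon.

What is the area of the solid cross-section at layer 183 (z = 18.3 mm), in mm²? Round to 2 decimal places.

At z = 18.3 mm: the r=8.5 cylinder contributes a regular 16-gon of circumradius 8.5 (area = (16/2)·8.500²·sin(360°/16) = 221.19 mm²). Overall, the cross-section is a single solid region. Net area = 221.19 mm².

221.19 mm²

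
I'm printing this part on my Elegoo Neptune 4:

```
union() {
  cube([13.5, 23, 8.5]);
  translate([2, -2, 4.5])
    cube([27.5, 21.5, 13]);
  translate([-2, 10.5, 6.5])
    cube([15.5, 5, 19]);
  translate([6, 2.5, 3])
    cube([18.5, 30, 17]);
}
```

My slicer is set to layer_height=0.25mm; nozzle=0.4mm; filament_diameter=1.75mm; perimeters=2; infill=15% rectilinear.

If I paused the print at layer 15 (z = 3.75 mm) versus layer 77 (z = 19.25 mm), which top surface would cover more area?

layer 15 (z = 3.75 mm)

Layer 15 (z = 3.75): the 13.5×23 cube contributes its full rectangle (area 310.50 mm²); the cube at (2, -2) does not reach this height (z outside [4.5, 17.5]); the cube at (-2, 10.5) is not intersected at this z (z outside [6.5, 25.5]); the cube at (6, 2.5) (footprint 18.5×30) is included at this height (area 555.00 mm²); Merging all regions: the regions partially overlap — summed areas 865.50 mm² minus the doubly-counted overlap 153.75 mm² gives 711.75 mm² — area = 711.75 mm². So its area = 711.75 mm². Layer 77 (z = 19.25): the cube is not intersected at this z (z outside [0, 8.5]); the cube at (2, -2) is absent (z outside [4.5, 17.5]); the cube at (-2, 10.5) is present — its section is the full 15.5×5 rectangle (area 77.50 mm²); the cube at (6, 2.5) is present — its section is the full 18.5×30 rectangle (area 555.00 mm²); Merging all regions: the regions partially overlap — summed areas 632.50 mm² minus the doubly-counted overlap 37.50 mm² gives 595.00 mm² — area = 595.00 mm². So its area = 595.00 mm². Layer 15 is larger (711.75 vs 595.00 mm²).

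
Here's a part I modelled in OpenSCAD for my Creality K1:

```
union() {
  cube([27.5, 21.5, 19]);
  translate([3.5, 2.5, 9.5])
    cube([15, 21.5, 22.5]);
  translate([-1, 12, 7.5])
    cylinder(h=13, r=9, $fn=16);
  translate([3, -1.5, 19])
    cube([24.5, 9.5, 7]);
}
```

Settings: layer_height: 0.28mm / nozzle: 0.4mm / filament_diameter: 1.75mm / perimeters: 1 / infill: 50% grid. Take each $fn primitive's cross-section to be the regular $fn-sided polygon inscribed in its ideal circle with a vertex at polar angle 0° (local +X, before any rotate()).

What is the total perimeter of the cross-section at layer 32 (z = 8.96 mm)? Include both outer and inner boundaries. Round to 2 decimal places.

110.53 mm

At z = 8.96 mm: the 27.5×21.5 cube contributes its full rectangle (perimeter 98.00 mm); the cube at (3.5, 2.5) is absent (z outside [9.5, 32]); the r=9 cylinder at (-1, 12) gives a regular 16-gon of circumradius 9 (constant along its height) (perimeter = 2·16·9.000·sin(180°/16) = 56.19 mm); the cube at (3, -1.5) does not reach this height (z outside [19, 26]); Taking the union: the regions partially overlap (shared area 106.19 mm²), so the edge portions inside another operand are dropped and the merged outline is re-measured after clipping — boundary = 110.53 mm. Overall, the cross-section is a single solid region. Total boundary length (outer) = 110.53 mm.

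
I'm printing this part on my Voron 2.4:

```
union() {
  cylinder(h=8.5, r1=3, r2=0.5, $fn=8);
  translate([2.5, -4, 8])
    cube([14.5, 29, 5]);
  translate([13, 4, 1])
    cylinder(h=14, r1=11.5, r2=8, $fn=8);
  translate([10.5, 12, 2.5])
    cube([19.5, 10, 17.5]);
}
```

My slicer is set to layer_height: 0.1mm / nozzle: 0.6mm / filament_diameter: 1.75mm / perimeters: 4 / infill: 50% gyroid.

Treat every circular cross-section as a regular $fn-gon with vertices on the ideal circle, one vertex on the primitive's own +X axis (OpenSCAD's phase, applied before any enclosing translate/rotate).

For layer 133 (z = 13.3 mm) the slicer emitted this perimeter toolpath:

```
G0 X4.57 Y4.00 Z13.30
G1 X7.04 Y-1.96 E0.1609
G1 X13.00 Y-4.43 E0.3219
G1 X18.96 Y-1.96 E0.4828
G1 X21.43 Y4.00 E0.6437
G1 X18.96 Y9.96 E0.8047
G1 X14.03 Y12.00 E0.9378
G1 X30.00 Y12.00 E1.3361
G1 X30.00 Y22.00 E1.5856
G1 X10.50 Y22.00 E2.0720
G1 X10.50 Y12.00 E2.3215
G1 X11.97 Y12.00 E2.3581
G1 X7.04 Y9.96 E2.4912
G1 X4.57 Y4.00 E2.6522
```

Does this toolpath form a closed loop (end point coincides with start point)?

Start point (G0): (4.57, 4.00). End point (last G1): the path returns to the start — closed.

yes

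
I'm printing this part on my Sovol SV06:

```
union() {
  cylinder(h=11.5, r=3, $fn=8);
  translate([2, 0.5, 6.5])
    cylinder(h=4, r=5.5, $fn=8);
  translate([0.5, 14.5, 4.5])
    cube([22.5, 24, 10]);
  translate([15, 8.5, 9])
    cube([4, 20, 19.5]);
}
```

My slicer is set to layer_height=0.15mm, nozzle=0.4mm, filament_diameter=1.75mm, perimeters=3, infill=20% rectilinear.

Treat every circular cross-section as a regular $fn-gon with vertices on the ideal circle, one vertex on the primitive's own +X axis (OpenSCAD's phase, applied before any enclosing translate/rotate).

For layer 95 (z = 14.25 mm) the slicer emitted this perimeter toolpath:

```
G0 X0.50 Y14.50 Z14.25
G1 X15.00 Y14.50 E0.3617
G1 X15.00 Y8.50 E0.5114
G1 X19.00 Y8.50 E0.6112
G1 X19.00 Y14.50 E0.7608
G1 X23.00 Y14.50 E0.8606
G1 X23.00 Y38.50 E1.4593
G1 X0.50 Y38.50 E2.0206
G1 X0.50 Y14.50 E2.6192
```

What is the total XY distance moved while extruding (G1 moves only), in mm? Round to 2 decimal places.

Sum the Euclidean lengths of each G1 segment: total = 105.00 mm.

105.00 mm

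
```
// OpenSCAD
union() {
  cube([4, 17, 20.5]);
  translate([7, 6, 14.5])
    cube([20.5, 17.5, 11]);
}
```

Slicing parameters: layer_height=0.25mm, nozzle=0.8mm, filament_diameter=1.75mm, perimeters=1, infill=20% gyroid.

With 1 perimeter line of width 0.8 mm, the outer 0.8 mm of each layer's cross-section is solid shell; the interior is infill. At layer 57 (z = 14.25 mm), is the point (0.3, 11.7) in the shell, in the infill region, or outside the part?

shell

At z = 14.25 mm: the 4×17 cube contributes its full rectangle; the cube at (7, 6) is not intersected at this z (z outside [14.5, 25.5]); Combining (union): only the 4×17 cube is present, so the union is just that shape — 1 connected region. Overall, the cross-section is a single solid region. The nearest boundary edge runs (0.00, 17.00)→(0.00, 0.00); distance from the point to it = 0.30 mm. The point is inside the cross-section, 0.30 mm from the nearest boundary — within the 0.8 mm shell band (1 × 0.8).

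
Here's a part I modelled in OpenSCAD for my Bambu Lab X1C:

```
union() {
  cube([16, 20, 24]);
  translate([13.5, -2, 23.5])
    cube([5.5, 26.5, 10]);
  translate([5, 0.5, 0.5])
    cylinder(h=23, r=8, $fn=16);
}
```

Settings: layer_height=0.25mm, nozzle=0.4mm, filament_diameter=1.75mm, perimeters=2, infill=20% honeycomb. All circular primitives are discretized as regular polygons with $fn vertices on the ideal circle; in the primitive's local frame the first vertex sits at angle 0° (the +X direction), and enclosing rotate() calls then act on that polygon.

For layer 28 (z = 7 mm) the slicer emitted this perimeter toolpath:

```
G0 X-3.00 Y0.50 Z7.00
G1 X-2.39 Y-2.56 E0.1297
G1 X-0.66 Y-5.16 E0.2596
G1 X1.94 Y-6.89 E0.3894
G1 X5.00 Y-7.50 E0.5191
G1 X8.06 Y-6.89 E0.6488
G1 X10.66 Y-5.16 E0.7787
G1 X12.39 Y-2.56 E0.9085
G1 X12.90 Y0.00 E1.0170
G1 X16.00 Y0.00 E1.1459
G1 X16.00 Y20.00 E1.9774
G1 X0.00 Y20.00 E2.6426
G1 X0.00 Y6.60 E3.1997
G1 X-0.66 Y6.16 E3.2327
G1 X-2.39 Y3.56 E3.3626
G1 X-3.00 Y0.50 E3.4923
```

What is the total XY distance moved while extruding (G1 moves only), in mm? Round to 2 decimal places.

84.00 mm

Sum the Euclidean lengths of each G1 segment: total = 84.00 mm.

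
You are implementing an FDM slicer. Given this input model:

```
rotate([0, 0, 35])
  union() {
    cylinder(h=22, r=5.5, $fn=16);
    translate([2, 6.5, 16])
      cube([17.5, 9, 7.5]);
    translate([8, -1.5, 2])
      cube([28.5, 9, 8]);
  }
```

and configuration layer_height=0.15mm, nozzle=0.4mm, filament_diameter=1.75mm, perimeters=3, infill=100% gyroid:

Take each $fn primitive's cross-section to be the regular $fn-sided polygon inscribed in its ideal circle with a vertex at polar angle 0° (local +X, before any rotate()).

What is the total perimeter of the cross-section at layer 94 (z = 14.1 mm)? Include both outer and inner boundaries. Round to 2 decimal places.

34.34 mm

At z = 14.1 mm: the r=5.5 cylinder contributes a regular 16-gon of circumradius 5.5 (perimeter = 2·16·5.500·sin(180°/16) = 34.34 mm); the cube at (2, 6.5) is absent (z outside [16, 23.5]); the cube at (8, -1.5) is not intersected at this z (z outside [2, 10]); Merging all regions: only the r=5.5 cylinder is present, so the union is just that shape — boundary = 34.34 mm; (rotated 35° about Z; rotation is an isometry so areas/perimeters/island counts are preserved). Overall, the cross-section is a single solid region. Total boundary length (outer) = 34.34 mm.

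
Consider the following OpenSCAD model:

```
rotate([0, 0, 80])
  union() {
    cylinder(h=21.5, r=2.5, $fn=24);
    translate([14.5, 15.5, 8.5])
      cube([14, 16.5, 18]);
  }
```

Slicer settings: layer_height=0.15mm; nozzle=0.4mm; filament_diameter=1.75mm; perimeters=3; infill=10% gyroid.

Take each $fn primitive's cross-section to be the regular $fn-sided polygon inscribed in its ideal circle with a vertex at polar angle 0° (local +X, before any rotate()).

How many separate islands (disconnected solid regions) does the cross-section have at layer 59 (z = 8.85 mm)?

At z = 8.85 mm: the cylinder: section is a regular 24-gon, circumradius r=2.5; the 14×16.5 cube at (14.5, 15.5) contributes its full rectangle; Taking the union: the 2 present regions are separate (no shared area or edge), so areas and boundary lengths simply add and each stays a separate island — 2 connected regions; (rotated 80° about Z; rotation is an isometry so areas/perimeters/island counts are preserved). Overall, the cross-section has 2 separate islands. Island count = 2.

2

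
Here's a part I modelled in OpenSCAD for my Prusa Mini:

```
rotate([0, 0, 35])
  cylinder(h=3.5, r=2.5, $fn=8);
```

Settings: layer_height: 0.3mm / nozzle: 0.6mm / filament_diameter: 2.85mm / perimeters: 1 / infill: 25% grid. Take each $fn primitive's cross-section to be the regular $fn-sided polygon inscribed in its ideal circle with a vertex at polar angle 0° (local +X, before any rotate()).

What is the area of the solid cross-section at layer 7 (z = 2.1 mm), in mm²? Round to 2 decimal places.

17.68 mm²

At z = 2.1 mm: the cylinder: section is a regular 8-gon, circumradius r=2.5 (area = (8/2)·2.500²·sin(360°/8) = 17.68 mm²); (rotated 35° about Z; rotation is an isometry so areas/perimeters/island counts are preserved). Overall, the cross-section is a single solid region. Net area = 17.68 mm².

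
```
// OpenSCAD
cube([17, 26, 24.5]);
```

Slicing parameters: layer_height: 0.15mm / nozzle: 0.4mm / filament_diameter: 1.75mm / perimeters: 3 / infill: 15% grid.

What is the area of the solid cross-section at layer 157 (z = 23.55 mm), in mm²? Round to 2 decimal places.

442.00 mm²

At z = 23.55 mm: the cube (footprint 17×26) is included at this height (area 442.00 mm²). Overall, the cross-section is a single solid region. Net area = 442.00 mm².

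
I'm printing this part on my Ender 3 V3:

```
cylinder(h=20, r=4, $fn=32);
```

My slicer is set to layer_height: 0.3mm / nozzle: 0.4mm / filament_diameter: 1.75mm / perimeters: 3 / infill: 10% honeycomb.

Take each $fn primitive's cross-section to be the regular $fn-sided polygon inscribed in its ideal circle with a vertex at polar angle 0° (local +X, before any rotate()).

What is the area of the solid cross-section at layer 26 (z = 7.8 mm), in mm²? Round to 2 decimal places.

49.94 mm²

At z = 7.8 mm: the cylinder: section is a regular 32-gon, circumradius r=4 (area = (32/2)·4.000²·sin(360°/32) = 49.94 mm²). Overall, the cross-section is a single solid region. Net area = 49.94 mm².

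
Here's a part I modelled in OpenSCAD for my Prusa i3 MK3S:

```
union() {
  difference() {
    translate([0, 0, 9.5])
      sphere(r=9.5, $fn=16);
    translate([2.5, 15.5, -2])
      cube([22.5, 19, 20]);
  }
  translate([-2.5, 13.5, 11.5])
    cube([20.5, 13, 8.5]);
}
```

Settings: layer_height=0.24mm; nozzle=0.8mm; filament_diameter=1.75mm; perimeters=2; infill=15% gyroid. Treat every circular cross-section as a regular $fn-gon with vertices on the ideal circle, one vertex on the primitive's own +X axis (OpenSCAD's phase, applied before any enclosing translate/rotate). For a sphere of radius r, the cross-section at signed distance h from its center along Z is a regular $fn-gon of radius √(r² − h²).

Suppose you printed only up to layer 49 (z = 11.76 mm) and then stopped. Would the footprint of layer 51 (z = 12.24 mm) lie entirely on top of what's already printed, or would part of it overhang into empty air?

entirely on top

Compare the two slices. At z = 11.76: the r=9.5 sphere contributes a regular 16-gon of circumradius √(9.5²−2.26²) = 9.227 (area = (16/2)·9.227²·sin(360°/16) = 260.66 mm²); the cube at (2.5, 15.5) is present — its section is the full 22.5×19 rectangle (area 427.50 mm²); Taking the first minus the rest: starting from the r=9.5 sphere (260.66 mm²), the 22.5×19 cube at (2.5, 15.5) misses the remaining region (no effect) — area = 260.66 mm²; the 20.5×13 cube at (-2.5, 13.5) contributes its full rectangle (area 266.50 mm²); Taking the union: the 2 present regions are separate (no shared area or edge), so areas and boundary lengths simply add and each stays a separate island — area = 527.16 mm². At z = 12.24: the r=9.5 sphere contributes a regular 16-gon of circumradius √(9.5²−2.74²) = 9.096 (area = (16/2)·9.096²·sin(360°/16) = 253.31 mm²); the cube at (2.5, 15.5) is present — its section is the full 22.5×19 rectangle (area 427.50 mm²); After the difference (first − rest): starting from the r=9.5 sphere (253.31 mm²), the 22.5×19 cube at (2.5, 15.5) misses the remaining region (no effect) — area = 253.31 mm²; the cube at (-2.5, 13.5) (footprint 20.5×13) is included at this height (area 266.50 mm²); Merging all regions: the 2 present regions are separate (no shared area or edge), so areas and boundary lengths simply add and each stays a separate island — area = 519.81 mm². Checking containment: the cross-section at z = 12.24 is a subset of the cross-section at z = 11.76.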